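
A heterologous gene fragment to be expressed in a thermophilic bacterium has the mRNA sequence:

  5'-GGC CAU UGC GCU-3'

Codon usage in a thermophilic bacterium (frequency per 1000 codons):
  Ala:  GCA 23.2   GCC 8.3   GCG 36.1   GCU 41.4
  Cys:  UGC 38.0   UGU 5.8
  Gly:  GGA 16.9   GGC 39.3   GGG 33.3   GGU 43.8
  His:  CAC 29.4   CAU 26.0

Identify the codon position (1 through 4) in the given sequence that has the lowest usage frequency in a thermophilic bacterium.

2

Codon 1 GGC (Gly): 39.3 per 1000.
Codon 2 CAU (His): 26.0 per 1000.
Codon 3 UGC (Cys): 38.0 per 1000.
Codon 4 GCU (Ala): 41.4 per 1000.
Lowest frequency is 26.0 at codon 2.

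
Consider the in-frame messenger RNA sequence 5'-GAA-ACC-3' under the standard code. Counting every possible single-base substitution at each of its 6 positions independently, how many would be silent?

4

Codon 1 (GAA, Glu): 1 synonymous substitution.
Codon 2 (ACC, Thr): 3 synonymous substitutions.
Total: 1 + 3 = 4.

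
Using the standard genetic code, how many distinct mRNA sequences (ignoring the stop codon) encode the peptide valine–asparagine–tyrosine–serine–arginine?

576

Val: 4 codons.
Asn: 2 codons.
Tyr: 2 codons.
Ser: 6 codons.
Arg: 6 codons.
4 × 2 × 2 × 6 × 6 = 576.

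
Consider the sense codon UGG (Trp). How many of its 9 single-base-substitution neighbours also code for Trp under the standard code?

0

Position 1: none → 0 synonymous.
Position 2: none → 0 synonymous.
Position 3: none → 0 synonymous.
Total: 0 + 0 + 0 = 0.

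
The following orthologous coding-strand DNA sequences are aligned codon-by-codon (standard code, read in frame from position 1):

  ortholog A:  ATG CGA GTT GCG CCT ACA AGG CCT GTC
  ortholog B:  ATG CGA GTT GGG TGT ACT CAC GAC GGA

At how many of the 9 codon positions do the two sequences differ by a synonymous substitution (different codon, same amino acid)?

Codon 1: ATG Met / ATG Met — identical.
Codon 2: CGA Arg / CGA Arg — identical.
Codon 3: GTT Val / GTT Val — identical.
Codon 4: GCG Ala / GGG Gly — nonsynonymous.
Codon 5: CCT Pro / TGT Cys — nonsynonymous.
Codon 6: ACA Thr / ACT Thr — synonymous.
Codon 7: AGG Arg / CAC His — nonsynonymous.
Codon 8: CCT Pro / GAC Asp — nonsynonymous.
Codon 9: GTC Val / GGA Gly — nonsynonymous.
Synonymous differences: 1.

1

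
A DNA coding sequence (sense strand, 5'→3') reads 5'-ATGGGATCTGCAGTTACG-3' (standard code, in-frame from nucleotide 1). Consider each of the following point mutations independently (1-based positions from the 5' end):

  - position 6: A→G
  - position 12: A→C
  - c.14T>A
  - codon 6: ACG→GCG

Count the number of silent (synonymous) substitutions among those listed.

2

Codon 2: GGA (Gly) → GGG (Gly) — synonymous.
Codon 4: GCA (Ala) → GCC (Ala) — synonymous.
Codon 5: GTT (Val) → GAT (Asp) — missense.
Codon 6: ACG (Thr) → GCG (Ala) — missense.
Synonymous: 2 of 4.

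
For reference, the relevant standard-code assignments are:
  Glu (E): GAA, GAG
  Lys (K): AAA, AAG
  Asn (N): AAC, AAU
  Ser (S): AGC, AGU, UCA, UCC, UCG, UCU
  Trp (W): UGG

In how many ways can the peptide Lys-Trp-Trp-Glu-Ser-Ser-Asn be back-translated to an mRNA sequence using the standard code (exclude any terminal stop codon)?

288

Lys: 2 codons.
Trp: 1 codon.
Trp: 1 codon.
Glu: 2 codons.
Ser: 6 codons.
Ser: 6 codons.
Asn: 2 codons.
2 × 1 × 1 × 2 × 6 × 6 × 2 = 288.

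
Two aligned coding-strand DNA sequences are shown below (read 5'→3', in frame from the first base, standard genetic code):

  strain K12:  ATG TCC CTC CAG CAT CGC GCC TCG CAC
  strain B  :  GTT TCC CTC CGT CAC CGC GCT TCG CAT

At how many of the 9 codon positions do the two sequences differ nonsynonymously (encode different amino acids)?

2

Codon 1: ATG Met / GTT Val — nonsynonymous.
Codon 2: TCC Ser / TCC Ser — identical.
Codon 3: CTC Leu / CTC Leu — identical.
Codon 4: CAG Gln / CGT Arg — nonsynonymous.
Codon 5: CAT His / CAC His — synonymous.
Codon 6: CGC Arg / CGC Arg — identical.
Codon 7: GCC Ala / GCT Ala — synonymous.
Codon 8: TCG Ser / TCG Ser — identical.
Codon 9: CAC His / CAT His — synonymous.
Nonsynonymous differences: 2.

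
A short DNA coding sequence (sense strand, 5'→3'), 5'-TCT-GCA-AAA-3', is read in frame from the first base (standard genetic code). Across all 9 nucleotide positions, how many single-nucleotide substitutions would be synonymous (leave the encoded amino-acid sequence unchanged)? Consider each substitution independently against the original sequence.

Codon 1 (TCT, Ser): 3 synonymous substitutions.
Codon 2 (GCA, Ala): 3 synonymous substitutions.
Codon 3 (AAA, Lys): 1 synonymous substitution.
Total: 3 + 3 + 1 = 7.

7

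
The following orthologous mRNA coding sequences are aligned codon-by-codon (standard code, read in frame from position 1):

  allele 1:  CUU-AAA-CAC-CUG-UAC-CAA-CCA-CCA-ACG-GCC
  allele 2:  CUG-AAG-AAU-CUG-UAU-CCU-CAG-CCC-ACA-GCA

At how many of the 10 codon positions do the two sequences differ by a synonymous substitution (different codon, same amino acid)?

6

Codon 1: CUU Leu / CUG Leu — synonymous.
Codon 2: AAA Lys / AAG Lys — synonymous.
Codon 3: CAC His / AAU Asn — nonsynonymous.
Codon 4: CUG Leu / CUG Leu — identical.
Codon 5: UAC Tyr / UAU Tyr — synonymous.
Codon 6: CAA Gln / CCU Pro — nonsynonymous.
Codon 7: CCA Pro / CAG Gln — nonsynonymous.
Codon 8: CCA Pro / CCC Pro — synonymous.
Codon 9: ACG Thr / ACA Thr — synonymous.
Codon 10: GCC Ala / GCA Ala — synonymous.
Synonymous differences: 6.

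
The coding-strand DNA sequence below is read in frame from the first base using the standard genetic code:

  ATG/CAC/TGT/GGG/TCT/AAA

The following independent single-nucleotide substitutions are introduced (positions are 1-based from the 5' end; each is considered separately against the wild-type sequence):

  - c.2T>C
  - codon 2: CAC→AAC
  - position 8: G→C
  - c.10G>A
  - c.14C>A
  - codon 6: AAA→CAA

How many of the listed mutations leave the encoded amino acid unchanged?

Codon 1: ATG (Met) → ACG (Thr) — missense.
Codon 2: CAC (His) → AAC (Asn) — missense.
Codon 3: TGT (Cys) → TCT (Ser) — missense.
Codon 4: GGG (Gly) → AGG (Arg) — missense.
Codon 5: TCT (Ser) → TAT (Tyr) — missense.
Codon 6: AAA (Lys) → CAA (Gln) — missense.
Synonymous: 0 of 6.

0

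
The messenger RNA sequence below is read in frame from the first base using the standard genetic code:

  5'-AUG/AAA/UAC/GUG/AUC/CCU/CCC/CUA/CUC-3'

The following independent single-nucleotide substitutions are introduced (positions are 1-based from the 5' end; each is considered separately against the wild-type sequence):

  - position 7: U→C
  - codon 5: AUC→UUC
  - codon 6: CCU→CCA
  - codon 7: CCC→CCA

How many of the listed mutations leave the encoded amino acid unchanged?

Codon 3: UAC (Tyr) → CAC (His) — missense.
Codon 5: AUC (Ile) → UUC (Phe) — missense.
Codon 6: CCU (Pro) → CCA (Pro) — synonymous.
Codon 7: CCC (Pro) → CCA (Pro) — synonymous.
Synonymous: 2 of 4.

2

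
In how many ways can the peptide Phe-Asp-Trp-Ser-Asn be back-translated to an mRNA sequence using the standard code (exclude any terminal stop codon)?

48

Phe: 2 codons.
Asp: 2 codons.
Trp: 1 codon.
Ser: 6 codons.
Asn: 2 codons.
2 × 2 × 1 × 6 × 2 = 48.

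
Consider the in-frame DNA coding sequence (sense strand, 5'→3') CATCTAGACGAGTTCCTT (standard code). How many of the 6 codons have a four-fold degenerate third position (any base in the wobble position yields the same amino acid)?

Codon 1 CAT (His): third position 2-fold.
Codon 2 CTA (Leu): third position 4-fold.
Codon 3 GAC (Asp): third position 2-fold.
Codon 4 GAG (Glu): third position 2-fold.
Codon 5 TTC (Phe): third position 2-fold.
Codon 6 CTT (Leu): third position 4-fold.
Four-fold degenerate third positions: 2.

2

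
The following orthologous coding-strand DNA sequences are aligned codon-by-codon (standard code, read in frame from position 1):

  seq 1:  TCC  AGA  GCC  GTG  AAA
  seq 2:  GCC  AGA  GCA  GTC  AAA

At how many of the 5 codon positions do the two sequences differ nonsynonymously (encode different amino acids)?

1

Codon 1: TCC Ser / GCC Ala — nonsynonymous.
Codon 2: AGA Arg / AGA Arg — identical.
Codon 3: GCC Ala / GCA Ala — synonymous.
Codon 4: GTG Val / GTC Val — synonymous.
Codon 5: AAA Lys / AAA Lys — identical.
Nonsynonymous differences: 1.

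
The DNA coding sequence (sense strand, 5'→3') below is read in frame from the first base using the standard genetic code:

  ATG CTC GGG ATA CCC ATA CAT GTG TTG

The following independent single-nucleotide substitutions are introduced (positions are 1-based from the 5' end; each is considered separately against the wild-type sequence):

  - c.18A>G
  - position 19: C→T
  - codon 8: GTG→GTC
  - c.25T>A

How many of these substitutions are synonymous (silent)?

Codon 6: ATA (Ile) → ATG (Met) — missense.
Codon 7: CAT (His) → TAT (Tyr) — missense.
Codon 8: GTG (Val) → GTC (Val) — synonymous.
Codon 9: TTG (Leu) → ATG (Met) — missense.
Synonymous: 1 of 4.

1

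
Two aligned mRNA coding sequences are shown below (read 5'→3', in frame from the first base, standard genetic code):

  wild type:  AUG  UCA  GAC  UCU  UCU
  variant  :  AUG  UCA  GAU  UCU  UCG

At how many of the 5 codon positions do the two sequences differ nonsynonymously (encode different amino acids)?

0

Codon 1: AUG Met / AUG Met — identical.
Codon 2: UCA Ser / UCA Ser — identical.
Codon 3: GAC Asp / GAU Asp — synonymous.
Codon 4: UCU Ser / UCU Ser — identical.
Codon 5: UCU Ser / UCG Ser — synonymous.
Nonsynonymous differences: 0.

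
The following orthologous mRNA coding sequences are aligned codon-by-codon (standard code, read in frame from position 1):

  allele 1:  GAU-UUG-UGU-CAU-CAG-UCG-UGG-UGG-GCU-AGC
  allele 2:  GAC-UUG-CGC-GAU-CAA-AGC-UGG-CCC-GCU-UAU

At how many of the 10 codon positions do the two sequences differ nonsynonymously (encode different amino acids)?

4

Codon 1: GAU Asp / GAC Asp — synonymous.
Codon 2: UUG Leu / UUG Leu — identical.
Codon 3: UGU Cys / CGC Arg — nonsynonymous.
Codon 4: CAU His / GAU Asp — nonsynonymous.
Codon 5: CAG Gln / CAA Gln — synonymous.
Codon 6: UCG Ser / AGC Ser — synonymous.
Codon 7: UGG Trp / UGG Trp — identical.
Codon 8: UGG Trp / CCC Pro — nonsynonymous.
Codon 9: GCU Ala / GCU Ala — identical.
Codon 10: AGC Ser / UAU Tyr — nonsynonymous.
Nonsynonymous differences: 4.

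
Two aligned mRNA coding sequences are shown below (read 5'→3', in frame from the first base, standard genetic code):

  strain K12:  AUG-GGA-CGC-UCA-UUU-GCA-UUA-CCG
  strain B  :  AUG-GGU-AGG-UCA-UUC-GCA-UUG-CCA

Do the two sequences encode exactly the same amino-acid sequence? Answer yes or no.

Codon 1: AUG Met / AUG Met — identical.
Codon 2: GGA Gly / GGU Gly — synonymous.
Codon 3: CGC Arg / AGG Arg — synonymous.
Codon 4: UCA Ser / UCA Ser — identical.
Codon 5: UUU Phe / UUC Phe — synonymous.
Codon 6: GCA Ala / GCA Ala — identical.
Codon 7: UUA Leu / UUG Leu — synonymous.
Codon 8: CCG Pro / CCA Pro — synonymous.
Nonsynonymous differences: 0 → same protein.

yes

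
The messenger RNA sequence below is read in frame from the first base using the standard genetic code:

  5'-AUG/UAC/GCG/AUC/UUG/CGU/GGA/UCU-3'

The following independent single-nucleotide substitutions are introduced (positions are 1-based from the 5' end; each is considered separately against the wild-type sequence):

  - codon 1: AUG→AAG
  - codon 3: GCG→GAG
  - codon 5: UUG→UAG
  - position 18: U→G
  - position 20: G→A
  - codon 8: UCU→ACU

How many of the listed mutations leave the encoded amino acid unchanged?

Codon 1: AUG (Met) → AAG (Lys) — missense.
Codon 3: GCG (Ala) → GAG (Glu) — missense.
Codon 5: UUG (Leu) → UAG (Stop) — nonsense.
Codon 6: CGU (Arg) → CGG (Arg) — synonymous.
Codon 7: GGA (Gly) → GAA (Glu) — missense.
Codon 8: UCU (Ser) → ACU (Thr) — missense.
Synonymous: 1 of 6.

1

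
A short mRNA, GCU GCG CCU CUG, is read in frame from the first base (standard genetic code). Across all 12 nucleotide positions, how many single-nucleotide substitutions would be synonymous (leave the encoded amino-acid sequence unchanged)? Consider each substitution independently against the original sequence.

13

Codon 1 (GCU, Ala): 3 synonymous substitutions.
Codon 2 (GCG, Ala): 3 synonymous substitutions.
Codon 3 (CCU, Pro): 3 synonymous substitutions.
Codon 4 (CUG, Leu): 4 synonymous substitutions.
Total: 3 + 3 + 3 + 4 = 13.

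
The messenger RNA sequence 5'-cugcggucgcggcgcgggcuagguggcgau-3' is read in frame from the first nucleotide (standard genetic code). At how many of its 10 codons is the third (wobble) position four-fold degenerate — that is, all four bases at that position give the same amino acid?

9

Codon 1 CUG (Leu): third position 4-fold.
Codon 2 CGG (Arg): third position 4-fold.
Codon 3 UCG (Ser): third position 4-fold.
Codon 4 CGG (Arg): third position 4-fold.
Codon 5 CGC (Arg): third position 4-fold.
Codon 6 GGG (Gly): third position 4-fold.
Codon 7 CUA (Leu): third position 4-fold.
Codon 8 GGU (Gly): third position 4-fold.
Codon 9 GGC (Gly): third position 4-fold.
Codon 10 GAU (Asp): third position 2-fold.
Four-fold degenerate third positions: 9.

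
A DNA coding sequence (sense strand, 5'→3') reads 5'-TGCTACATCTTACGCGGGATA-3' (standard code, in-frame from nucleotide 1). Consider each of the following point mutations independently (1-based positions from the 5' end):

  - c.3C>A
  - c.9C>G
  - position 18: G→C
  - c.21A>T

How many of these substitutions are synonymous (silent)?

Codon 1: TGC (Cys) → TGA (Stop) — nonsense.
Codon 3: ATC (Ile) → ATG (Met) — missense.
Codon 6: GGG (Gly) → GGC (Gly) — synonymous.
Codon 7: ATA (Ile) → ATT (Ile) — synonymous.
Synonymous: 2 of 4.

2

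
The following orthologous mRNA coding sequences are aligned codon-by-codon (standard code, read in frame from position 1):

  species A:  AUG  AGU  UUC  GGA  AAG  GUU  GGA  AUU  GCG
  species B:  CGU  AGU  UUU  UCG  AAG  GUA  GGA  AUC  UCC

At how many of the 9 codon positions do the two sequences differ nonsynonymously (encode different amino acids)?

Codon 1: AUG Met / CGU Arg — nonsynonymous.
Codon 2: AGU Ser / AGU Ser — identical.
Codon 3: UUC Phe / UUU Phe — synonymous.
Codon 4: GGA Gly / UCG Ser — nonsynonymous.
Codon 5: AAG Lys / AAG Lys — identical.
Codon 6: GUU Val / GUA Val — synonymous.
Codon 7: GGA Gly / GGA Gly — identical.
Codon 8: AUU Ile / AUC Ile — synonymous.
Codon 9: GCG Ala / UCC Ser — nonsynonymous.
Nonsynonymous differences: 3.

3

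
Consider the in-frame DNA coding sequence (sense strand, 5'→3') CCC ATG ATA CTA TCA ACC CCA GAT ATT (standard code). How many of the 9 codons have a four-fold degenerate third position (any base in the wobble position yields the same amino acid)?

5

Codon 1 CCC (Pro): third position 4-fold.
Codon 2 ATG (Met): third position 1-fold.
Codon 3 ATA (Ile): third position 3-fold.
Codon 4 CTA (Leu): third position 4-fold.
Codon 5 TCA (Ser): third position 4-fold.
Codon 6 ACC (Thr): third position 4-fold.
Codon 7 CCA (Pro): third position 4-fold.
Codon 8 GAT (Asp): third position 2-fold.
Codon 9 ATT (Ile): third position 3-fold.
Four-fold degenerate third positions: 5.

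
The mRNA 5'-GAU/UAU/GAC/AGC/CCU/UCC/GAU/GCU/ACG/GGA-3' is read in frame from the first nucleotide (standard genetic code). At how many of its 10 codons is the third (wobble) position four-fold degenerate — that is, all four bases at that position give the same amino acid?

5

Codon 1 GAU (Asp): third position 2-fold.
Codon 2 UAU (Tyr): third position 2-fold.
Codon 3 GAC (Asp): third position 2-fold.
Codon 4 AGC (Ser): third position 2-fold.
Codon 5 CCU (Pro): third position 4-fold.
Codon 6 UCC (Ser): third position 4-fold.
Codon 7 GAU (Asp): third position 2-fold.
Codon 8 GCU (Ala): third position 4-fold.
Codon 9 ACG (Thr): third position 4-fold.
Codon 10 GGA (Gly): third position 4-fold.
Four-fold degenerate third positions: 5.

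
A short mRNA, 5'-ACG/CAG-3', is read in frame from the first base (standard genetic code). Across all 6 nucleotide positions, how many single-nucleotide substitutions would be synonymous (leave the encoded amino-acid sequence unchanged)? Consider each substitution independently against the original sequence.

Codon 1 (ACG, Thr): 3 synonymous substitutions.
Codon 2 (CAG, Gln): 1 synonymous substitution.
Total: 3 + 1 = 4.

4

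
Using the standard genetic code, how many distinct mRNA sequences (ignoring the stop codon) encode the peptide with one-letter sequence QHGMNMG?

Gln: 2 codons.
His: 2 codons.
Gly: 4 codons.
Met: 1 codon.
Asn: 2 codons.
Met: 1 codon.
Gly: 4 codons.
2 × 2 × 4 × 1 × 2 × 1 × 4 = 128.

128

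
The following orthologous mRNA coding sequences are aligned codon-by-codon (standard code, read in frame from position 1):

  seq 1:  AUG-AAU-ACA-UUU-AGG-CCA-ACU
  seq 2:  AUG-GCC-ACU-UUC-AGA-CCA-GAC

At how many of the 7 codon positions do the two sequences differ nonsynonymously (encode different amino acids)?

2

Codon 1: AUG Met / AUG Met — identical.
Codon 2: AAU Asn / GCC Ala — nonsynonymous.
Codon 3: ACA Thr / ACU Thr — synonymous.
Codon 4: UUU Phe / UUC Phe — synonymous.
Codon 5: AGG Arg / AGA Arg — synonymous.
Codon 6: CCA Pro / CCA Pro — identical.
Codon 7: ACU Thr / GAC Asp — nonsynonymous.
Nonsynonymous differences: 2.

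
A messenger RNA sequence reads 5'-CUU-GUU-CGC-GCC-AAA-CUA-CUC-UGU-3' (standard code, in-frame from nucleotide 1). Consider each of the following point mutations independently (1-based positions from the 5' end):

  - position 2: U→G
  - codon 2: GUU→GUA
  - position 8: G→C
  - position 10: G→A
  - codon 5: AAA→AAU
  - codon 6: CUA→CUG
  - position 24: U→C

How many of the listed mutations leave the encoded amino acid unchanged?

Codon 1: CUU (Leu) → CGU (Arg) — missense.
Codon 2: GUU (Val) → GUA (Val) — synonymous.
Codon 3: CGC (Arg) → CCC (Pro) — missense.
Codon 4: GCC (Ala) → ACC (Thr) — missense.
Codon 5: AAA (Lys) → AAU (Asn) — missense.
Codon 6: CUA (Leu) → CUG (Leu) — synonymous.
Codon 8: UGU (Cys) → UGC (Cys) — synonymous.
Synonymous: 3 of 7.

3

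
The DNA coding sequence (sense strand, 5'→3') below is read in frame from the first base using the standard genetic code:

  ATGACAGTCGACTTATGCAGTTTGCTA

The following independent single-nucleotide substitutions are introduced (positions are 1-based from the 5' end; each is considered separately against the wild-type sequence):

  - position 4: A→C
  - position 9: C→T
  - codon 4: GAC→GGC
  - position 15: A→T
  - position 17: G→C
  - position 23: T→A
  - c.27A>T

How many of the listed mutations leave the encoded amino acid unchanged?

Codon 2: ACA (Thr) → CCA (Pro) — missense.
Codon 3: GTC (Val) → GTT (Val) — synonymous.
Codon 4: GAC (Asp) → GGC (Gly) — missense.
Codon 5: TTA (Leu) → TTT (Phe) — missense.
Codon 6: TGC (Cys) → TCC (Ser) — missense.
Codon 8: TTG (Leu) → TAG (Stop) — nonsense.
Codon 9: CTA (Leu) → CTT (Leu) — synonymous.
Synonymous: 2 of 7.

2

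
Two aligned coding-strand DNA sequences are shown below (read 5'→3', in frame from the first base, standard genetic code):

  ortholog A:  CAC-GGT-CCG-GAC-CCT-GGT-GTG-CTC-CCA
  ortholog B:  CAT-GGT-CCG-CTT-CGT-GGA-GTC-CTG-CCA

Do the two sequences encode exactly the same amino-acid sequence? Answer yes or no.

no

Codon 1: CAC His / CAT His — synonymous.
Codon 2: GGT Gly / GGT Gly — identical.
Codon 3: CCG Pro / CCG Pro — identical.
Codon 4: GAC Asp / CTT Leu — nonsynonymous.
Codon 5: CCT Pro / CGT Arg — nonsynonymous.
Codon 6: GGT Gly / GGA Gly — synonymous.
Codon 7: GTG Val / GTC Val — synonymous.
Codon 8: CTC Leu / CTG Leu — synonymous.
Codon 9: CCA Pro / CCA Pro — identical.
Nonsynonymous differences: 2 → different protein.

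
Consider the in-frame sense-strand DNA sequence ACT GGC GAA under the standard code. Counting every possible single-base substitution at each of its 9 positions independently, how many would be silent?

Codon 1 (ACT, Thr): 3 synonymous substitutions.
Codon 2 (GGC, Gly): 3 synonymous substitutions.
Codon 3 (GAA, Glu): 1 synonymous substitution.
Total: 3 + 3 + 1 = 7.

7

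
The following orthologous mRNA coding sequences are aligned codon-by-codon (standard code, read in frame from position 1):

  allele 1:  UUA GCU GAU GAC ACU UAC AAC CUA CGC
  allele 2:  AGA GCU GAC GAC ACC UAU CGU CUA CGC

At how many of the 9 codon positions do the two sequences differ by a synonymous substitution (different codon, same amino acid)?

Codon 1: UUA Leu / AGA Arg — nonsynonymous.
Codon 2: GCU Ala / GCU Ala — identical.
Codon 3: GAU Asp / GAC Asp — synonymous.
Codon 4: GAC Asp / GAC Asp — identical.
Codon 5: ACU Thr / ACC Thr — synonymous.
Codon 6: UAC Tyr / UAU Tyr — synonymous.
Codon 7: AAC Asn / CGU Arg — nonsynonymous.
Codon 8: CUA Leu / CUA Leu — identical.
Codon 9: CGC Arg / CGC Arg — identical.
Synonymous differences: 3.

3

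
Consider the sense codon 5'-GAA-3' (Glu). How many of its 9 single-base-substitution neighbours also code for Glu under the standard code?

Position 1: none → 0 synonymous.
Position 2: none → 0 synonymous.
Position 3: GAG → 1 synonymous.
Total: 0 + 0 + 1 = 1.

1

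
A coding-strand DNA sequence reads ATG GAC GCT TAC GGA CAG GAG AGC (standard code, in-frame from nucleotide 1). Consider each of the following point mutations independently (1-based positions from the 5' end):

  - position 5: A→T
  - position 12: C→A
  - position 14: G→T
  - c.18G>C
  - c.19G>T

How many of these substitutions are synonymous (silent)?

0

Codon 2: GAC (Asp) → GTC (Val) — missense.
Codon 4: TAC (Tyr) → TAA (Stop) — nonsense.
Codon 5: GGA (Gly) → GTA (Val) — missense.
Codon 6: CAG (Gln) → CAC (His) — missense.
Codon 7: GAG (Glu) → TAG (Stop) — nonsense.
Synonymous: 0 of 5.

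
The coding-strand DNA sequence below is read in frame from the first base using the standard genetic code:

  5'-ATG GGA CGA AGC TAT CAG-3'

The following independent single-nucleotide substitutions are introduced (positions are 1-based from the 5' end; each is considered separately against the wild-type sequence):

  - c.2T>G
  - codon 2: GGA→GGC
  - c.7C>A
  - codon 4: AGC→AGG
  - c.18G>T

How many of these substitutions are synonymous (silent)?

Codon 1: ATG (Met) → AGG (Arg) — missense.
Codon 2: GGA (Gly) → GGC (Gly) — synonymous.
Codon 3: CGA (Arg) → AGA (Arg) — synonymous.
Codon 4: AGC (Ser) → AGG (Arg) — missense.
Codon 6: CAG (Gln) → CAT (His) — missense.
Synonymous: 2 of 5.

2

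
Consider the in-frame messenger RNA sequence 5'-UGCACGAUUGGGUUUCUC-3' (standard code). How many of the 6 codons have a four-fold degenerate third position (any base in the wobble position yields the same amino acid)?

3

Codon 1 UGC (Cys): third position 2-fold.
Codon 2 ACG (Thr): third position 4-fold.
Codon 3 AUU (Ile): third position 3-fold.
Codon 4 GGG (Gly): third position 4-fold.
Codon 5 UUU (Phe): third position 2-fold.
Codon 6 CUC (Leu): third position 4-fold.
Four-fold degenerate third positions: 3.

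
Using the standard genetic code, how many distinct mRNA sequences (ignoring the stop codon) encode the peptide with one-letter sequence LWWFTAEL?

2304

Leu: 6 codons.
Trp: 1 codon.
Trp: 1 codon.
Phe: 2 codons.
Thr: 4 codons.
Ala: 4 codons.
Glu: 2 codons.
Leu: 6 codons.
6 × 1 × 1 × 2 × 4 × 4 × 2 × 6 = 2304.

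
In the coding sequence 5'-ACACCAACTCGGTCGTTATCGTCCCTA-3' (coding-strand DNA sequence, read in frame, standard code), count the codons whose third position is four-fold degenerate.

8

Codon 1 ACA (Thr): third position 4-fold.
Codon 2 CCA (Pro): third position 4-fold.
Codon 3 ACT (Thr): third position 4-fold.
Codon 4 CGG (Arg): third position 4-fold.
Codon 5 TCG (Ser): third position 4-fold.
Codon 6 TTA (Leu): third position 2-fold.
Codon 7 TCG (Ser): third position 4-fold.
Codon 8 TCC (Ser): third position 4-fold.
Codon 9 CTA (Leu): third position 4-fold.
Four-fold degenerate third positions: 8.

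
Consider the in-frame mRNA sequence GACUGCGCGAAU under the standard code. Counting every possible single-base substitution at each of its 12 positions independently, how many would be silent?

6

Codon 1 (GAC, Asp): 1 synonymous substitution.
Codon 2 (UGC, Cys): 1 synonymous substitution.
Codon 3 (GCG, Ala): 3 synonymous substitutions.
Codon 4 (AAU, Asn): 1 synonymous substitution.
Total: 1 + 1 + 3 + 1 = 6.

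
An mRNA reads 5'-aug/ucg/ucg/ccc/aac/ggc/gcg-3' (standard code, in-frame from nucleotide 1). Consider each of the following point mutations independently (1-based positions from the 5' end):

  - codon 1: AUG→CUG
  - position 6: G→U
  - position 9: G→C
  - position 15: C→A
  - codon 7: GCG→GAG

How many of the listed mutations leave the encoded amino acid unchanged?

2

Codon 1: AUG (Met) → CUG (Leu) — missense.
Codon 2: UCG (Ser) → UCU (Ser) — synonymous.
Codon 3: UCG (Ser) → UCC (Ser) — synonymous.
Codon 5: AAC (Asn) → AAA (Lys) — missense.
Codon 7: GCG (Ala) → GAG (Glu) — missense.
Synonymous: 2 of 5.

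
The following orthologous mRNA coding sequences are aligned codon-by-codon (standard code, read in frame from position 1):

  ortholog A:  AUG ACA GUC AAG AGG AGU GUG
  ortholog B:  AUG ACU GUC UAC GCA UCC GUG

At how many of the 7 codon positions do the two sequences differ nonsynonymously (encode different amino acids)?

Codon 1: AUG Met / AUG Met — identical.
Codon 2: ACA Thr / ACU Thr — synonymous.
Codon 3: GUC Val / GUC Val — identical.
Codon 4: AAG Lys / UAC Tyr — nonsynonymous.
Codon 5: AGG Arg / GCA Ala — nonsynonymous.
Codon 6: AGU Ser / UCC Ser — synonymous.
Codon 7: GUG Val / GUG Val — identical.
Nonsynonymous differences: 2.

2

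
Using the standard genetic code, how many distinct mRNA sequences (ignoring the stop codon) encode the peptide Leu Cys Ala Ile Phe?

288

Leu: 6 codons.
Cys: 2 codons.
Ala: 4 codons.
Ile: 3 codons.
Phe: 2 codons.
6 × 2 × 4 × 3 × 2 = 288.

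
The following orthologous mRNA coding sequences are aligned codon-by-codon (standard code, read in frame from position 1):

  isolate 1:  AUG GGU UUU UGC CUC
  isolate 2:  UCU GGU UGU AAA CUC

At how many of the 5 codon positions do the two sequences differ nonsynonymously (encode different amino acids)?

Codon 1: AUG Met / UCU Ser — nonsynonymous.
Codon 2: GGU Gly / GGU Gly — identical.
Codon 3: UUU Phe / UGU Cys — nonsynonymous.
Codon 4: UGC Cys / AAA Lys — nonsynonymous.
Codon 5: CUC Leu / CUC Leu — identical.
Nonsynonymous differences: 3.

3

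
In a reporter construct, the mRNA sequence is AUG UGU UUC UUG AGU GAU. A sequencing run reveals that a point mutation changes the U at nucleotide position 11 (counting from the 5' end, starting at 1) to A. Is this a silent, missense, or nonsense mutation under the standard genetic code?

nonsense

Position 11 falls in codon 4: UUG → Leu.
After the substitution the codon is UAG → Stop.
The new codon is a stop codon, so this is a nonsense mutation.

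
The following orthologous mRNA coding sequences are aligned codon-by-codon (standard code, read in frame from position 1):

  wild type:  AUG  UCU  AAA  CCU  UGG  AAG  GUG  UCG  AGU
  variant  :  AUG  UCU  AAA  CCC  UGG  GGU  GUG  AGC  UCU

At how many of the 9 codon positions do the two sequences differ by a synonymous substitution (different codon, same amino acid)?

Codon 1: AUG Met / AUG Met — identical.
Codon 2: UCU Ser / UCU Ser — identical.
Codon 3: AAA Lys / AAA Lys — identical.
Codon 4: CCU Pro / CCC Pro — synonymous.
Codon 5: UGG Trp / UGG Trp — identical.
Codon 6: AAG Lys / GGU Gly — nonsynonymous.
Codon 7: GUG Val / GUG Val — identical.
Codon 8: UCG Ser / AGC Ser — synonymous.
Codon 9: AGU Ser / UCU Ser — synonymous.
Synonymous differences: 3.

3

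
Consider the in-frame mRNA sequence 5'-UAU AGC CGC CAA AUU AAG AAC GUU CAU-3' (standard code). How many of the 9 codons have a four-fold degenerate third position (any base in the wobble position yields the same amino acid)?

2

Codon 1 UAU (Tyr): third position 2-fold.
Codon 2 AGC (Ser): third position 2-fold.
Codon 3 CGC (Arg): third position 4-fold.
Codon 4 CAA (Gln): third position 2-fold.
Codon 5 AUU (Ile): third position 3-fold.
Codon 6 AAG (Lys): third position 2-fold.
Codon 7 AAC (Asn): third position 2-fold.
Codon 8 GUU (Val): third position 4-fold.
Codon 9 CAU (His): third position 2-fold.
Four-fold degenerate third positions: 2.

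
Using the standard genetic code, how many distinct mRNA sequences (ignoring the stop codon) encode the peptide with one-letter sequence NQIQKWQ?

96

Asn: 2 codons.
Gln: 2 codons.
Ile: 3 codons.
Gln: 2 codons.
Lys: 2 codons.
Trp: 1 codon.
Gln: 2 codons.
2 × 2 × 3 × 2 × 2 × 1 × 2 = 96.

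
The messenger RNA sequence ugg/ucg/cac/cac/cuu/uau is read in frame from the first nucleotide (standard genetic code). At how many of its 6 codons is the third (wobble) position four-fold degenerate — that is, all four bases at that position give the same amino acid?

2

Codon 1 UGG (Trp): third position 1-fold.
Codon 2 UCG (Ser): third position 4-fold.
Codon 3 CAC (His): third position 2-fold.
Codon 4 CAC (His): third position 2-fold.
Codon 5 CUU (Leu): third position 4-fold.
Codon 6 UAU (Tyr): third position 2-fold.
Four-fold degenerate third positions: 2.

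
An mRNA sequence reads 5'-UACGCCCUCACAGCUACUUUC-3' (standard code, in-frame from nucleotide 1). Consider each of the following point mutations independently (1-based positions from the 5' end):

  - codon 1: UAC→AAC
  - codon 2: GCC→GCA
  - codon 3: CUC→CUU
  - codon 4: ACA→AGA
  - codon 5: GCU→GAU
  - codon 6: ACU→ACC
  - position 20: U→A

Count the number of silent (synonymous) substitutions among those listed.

Codon 1: UAC (Tyr) → AAC (Asn) — missense.
Codon 2: GCC (Ala) → GCA (Ala) — synonymous.
Codon 3: CUC (Leu) → CUU (Leu) — synonymous.
Codon 4: ACA (Thr) → AGA (Arg) — missense.
Codon 5: GCU (Ala) → GAU (Asp) — missense.
Codon 6: ACU (Thr) → ACC (Thr) — synonymous.
Codon 7: UUC (Phe) → UAC (Tyr) — missense.
Synonymous: 3 of 7.

3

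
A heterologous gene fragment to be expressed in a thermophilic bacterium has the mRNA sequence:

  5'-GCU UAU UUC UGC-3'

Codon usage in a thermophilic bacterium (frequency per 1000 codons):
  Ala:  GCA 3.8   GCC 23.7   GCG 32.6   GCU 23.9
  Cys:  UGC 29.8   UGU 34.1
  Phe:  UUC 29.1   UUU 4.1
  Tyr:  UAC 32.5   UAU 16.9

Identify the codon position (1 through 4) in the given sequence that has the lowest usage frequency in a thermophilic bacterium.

2

Codon 1 GCU (Ala): 23.9 per 1000.
Codon 2 UAU (Tyr): 16.9 per 1000.
Codon 3 UUC (Phe): 29.1 per 1000.
Codon 4 UGC (Cys): 29.8 per 1000.
Lowest frequency is 16.9 at codon 2.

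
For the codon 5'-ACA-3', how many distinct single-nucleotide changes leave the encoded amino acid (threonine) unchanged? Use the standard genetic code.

3

Position 1: none → 0 synonymous.
Position 2: none → 0 synonymous.
Position 3: ACU, ACC, ACG → 3 synonymous.
Total: 0 + 0 + 3 = 3.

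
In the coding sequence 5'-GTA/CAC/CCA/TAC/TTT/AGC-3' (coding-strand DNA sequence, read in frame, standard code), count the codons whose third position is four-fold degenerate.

Codon 1 GTA (Val): third position 4-fold.
Codon 2 CAC (His): third position 2-fold.
Codon 3 CCA (Pro): third position 4-fold.
Codon 4 TAC (Tyr): third position 2-fold.
Codon 5 TTT (Phe): third position 2-fold.
Codon 6 AGC (Ser): third position 2-fold.
Four-fold degenerate third positions: 2.

2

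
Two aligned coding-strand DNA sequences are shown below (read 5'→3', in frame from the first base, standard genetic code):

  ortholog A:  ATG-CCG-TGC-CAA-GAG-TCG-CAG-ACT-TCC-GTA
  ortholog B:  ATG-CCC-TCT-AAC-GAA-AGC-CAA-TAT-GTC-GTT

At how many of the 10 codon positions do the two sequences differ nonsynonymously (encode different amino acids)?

4

Codon 1: ATG Met / ATG Met — identical.
Codon 2: CCG Pro / CCC Pro — synonymous.
Codon 3: TGC Cys / TCT Ser — nonsynonymous.
Codon 4: CAA Gln / AAC Asn — nonsynonymous.
Codon 5: GAG Glu / GAA Glu — synonymous.
Codon 6: TCG Ser / AGC Ser — synonymous.
Codon 7: CAG Gln / CAA Gln — synonymous.
Codon 8: ACT Thr / TAT Tyr — nonsynonymous.
Codon 9: TCC Ser / GTC Val — nonsynonymous.
Codon 10: GTA Val / GTT Val — synonymous.
Nonsynonymous differences: 4.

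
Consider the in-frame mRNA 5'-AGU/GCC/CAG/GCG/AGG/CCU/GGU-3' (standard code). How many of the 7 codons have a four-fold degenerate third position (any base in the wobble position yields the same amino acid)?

Codon 1 AGU (Ser): third position 2-fold.
Codon 2 GCC (Ala): third position 4-fold.
Codon 3 CAG (Gln): third position 2-fold.
Codon 4 GCG (Ala): third position 4-fold.
Codon 5 AGG (Arg): third position 2-fold.
Codon 6 CCU (Pro): third position 4-fold.
Codon 7 GGU (Gly): third position 4-fold.
Four-fold degenerate third positions: 4.

4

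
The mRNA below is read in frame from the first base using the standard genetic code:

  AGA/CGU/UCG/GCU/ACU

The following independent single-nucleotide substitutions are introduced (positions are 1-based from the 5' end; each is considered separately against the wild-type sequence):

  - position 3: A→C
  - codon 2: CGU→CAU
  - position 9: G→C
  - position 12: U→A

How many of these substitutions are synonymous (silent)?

2

Codon 1: AGA (Arg) → AGC (Ser) — missense.
Codon 2: CGU (Arg) → CAU (His) — missense.
Codon 3: UCG (Ser) → UCC (Ser) — synonymous.
Codon 4: GCU (Ala) → GCA (Ala) — synonymous.
Synonymous: 2 of 4.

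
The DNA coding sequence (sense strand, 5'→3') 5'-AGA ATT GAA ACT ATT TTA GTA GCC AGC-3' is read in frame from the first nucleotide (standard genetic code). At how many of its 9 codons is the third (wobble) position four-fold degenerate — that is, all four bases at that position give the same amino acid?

Codon 1 AGA (Arg): third position 2-fold.
Codon 2 ATT (Ile): third position 3-fold.
Codon 3 GAA (Glu): third position 2-fold.
Codon 4 ACT (Thr): third position 4-fold.
Codon 5 ATT (Ile): third position 3-fold.
Codon 6 TTA (Leu): third position 2-fold.
Codon 7 GTA (Val): third position 4-fold.
Codon 8 GCC (Ala): third position 4-fold.
Codon 9 AGC (Ser): third position 2-fold.
Four-fold degenerate third positions: 3.

3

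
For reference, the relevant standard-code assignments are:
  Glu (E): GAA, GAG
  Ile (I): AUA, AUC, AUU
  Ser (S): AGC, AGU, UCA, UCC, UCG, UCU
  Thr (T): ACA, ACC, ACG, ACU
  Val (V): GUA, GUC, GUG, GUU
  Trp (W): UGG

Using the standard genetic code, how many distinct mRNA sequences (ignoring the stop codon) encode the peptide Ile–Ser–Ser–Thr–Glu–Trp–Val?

3456

Ile: 3 codons.
Ser: 6 codons.
Ser: 6 codons.
Thr: 4 codons.
Glu: 2 codons.
Trp: 1 codon.
Val: 4 codons.
3 × 6 × 6 × 4 × 2 × 1 × 4 = 3456.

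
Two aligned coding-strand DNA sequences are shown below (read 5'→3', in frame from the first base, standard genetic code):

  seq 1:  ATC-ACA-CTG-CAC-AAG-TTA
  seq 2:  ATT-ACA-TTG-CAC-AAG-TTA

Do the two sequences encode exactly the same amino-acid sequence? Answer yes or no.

Codon 1: ATC Ile / ATT Ile — synonymous.
Codon 2: ACA Thr / ACA Thr — identical.
Codon 3: CTG Leu / TTG Leu — synonymous.
Codon 4: CAC His / CAC His — identical.
Codon 5: AAG Lys / AAG Lys — identical.
Codon 6: TTA Leu / TTA Leu — identical.
Nonsynonymous differences: 0 → same protein.

yes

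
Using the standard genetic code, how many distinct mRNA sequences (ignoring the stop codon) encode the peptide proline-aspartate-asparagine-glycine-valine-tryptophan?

256

Pro: 4 codons.
Asp: 2 codons.
Asn: 2 codons.
Gly: 4 codons.
Val: 4 codons.
Trp: 1 codon.
4 × 2 × 2 × 4 × 4 × 1 = 256.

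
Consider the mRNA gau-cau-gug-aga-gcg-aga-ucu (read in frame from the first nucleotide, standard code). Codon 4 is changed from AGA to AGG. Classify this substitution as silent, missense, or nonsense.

silent

Position 12 falls in codon 4: AGA → Arg.
After the substitution the codon is AGG → Arg.
Both encode Arg, so the change is synonymous.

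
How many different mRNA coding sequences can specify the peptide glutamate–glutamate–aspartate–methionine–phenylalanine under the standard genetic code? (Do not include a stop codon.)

Glu: 2 codons.
Glu: 2 codons.
Asp: 2 codons.
Met: 1 codon.
Phe: 2 codons.
2 × 2 × 2 × 1 × 2 = 16.

16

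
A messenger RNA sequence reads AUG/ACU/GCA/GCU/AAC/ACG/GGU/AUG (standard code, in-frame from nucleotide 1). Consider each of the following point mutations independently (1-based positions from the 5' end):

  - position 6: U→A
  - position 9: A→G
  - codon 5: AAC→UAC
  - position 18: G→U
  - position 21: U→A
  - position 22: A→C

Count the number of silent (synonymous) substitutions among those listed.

4

Codon 2: ACU (Thr) → ACA (Thr) — synonymous.
Codon 3: GCA (Ala) → GCG (Ala) — synonymous.
Codon 5: AAC (Asn) → UAC (Tyr) — missense.
Codon 6: ACG (Thr) → ACU (Thr) — synonymous.
Codon 7: GGU (Gly) → GGA (Gly) — synonymous.
Codon 8: AUG (Met) → CUG (Leu) — missense.
Synonymous: 4 of 6.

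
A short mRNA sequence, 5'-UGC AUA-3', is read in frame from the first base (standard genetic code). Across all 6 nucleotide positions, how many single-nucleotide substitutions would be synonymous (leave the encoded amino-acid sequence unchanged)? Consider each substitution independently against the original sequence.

Codon 1 (UGC, Cys): 1 synonymous substitution.
Codon 2 (AUA, Ile): 2 synonymous substitutions.
Total: 1 + 2 = 3.

3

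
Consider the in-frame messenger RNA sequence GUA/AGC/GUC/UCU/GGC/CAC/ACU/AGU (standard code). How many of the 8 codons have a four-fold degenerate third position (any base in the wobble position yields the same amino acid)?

Codon 1 GUA (Val): third position 4-fold.
Codon 2 AGC (Ser): third position 2-fold.
Codon 3 GUC (Val): third position 4-fold.
Codon 4 UCU (Ser): third position 4-fold.
Codon 5 GGC (Gly): third position 4-fold.
Codon 6 CAC (His): third position 2-fold.
Codon 7 ACU (Thr): third position 4-fold.
Codon 8 AGU (Ser): third position 2-fold.
Four-fold degenerate third positions: 5.

5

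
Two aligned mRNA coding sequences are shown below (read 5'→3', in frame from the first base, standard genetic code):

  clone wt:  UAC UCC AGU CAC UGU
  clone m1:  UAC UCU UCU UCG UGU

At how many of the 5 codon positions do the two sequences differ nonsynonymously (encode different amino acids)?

1

Codon 1: UAC Tyr / UAC Tyr — identical.
Codon 2: UCC Ser / UCU Ser — synonymous.
Codon 3: AGU Ser / UCU Ser — synonymous.
Codon 4: CAC His / UCG Ser — nonsynonymous.
Codon 5: UGU Cys / UGU Cys — identical.
Nonsynonymous differences: 1.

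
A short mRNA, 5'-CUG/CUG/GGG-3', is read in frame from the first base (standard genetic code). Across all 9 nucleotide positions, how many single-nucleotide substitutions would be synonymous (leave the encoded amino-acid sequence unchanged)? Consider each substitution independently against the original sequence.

11

Codon 1 (CUG, Leu): 4 synonymous substitutions.
Codon 2 (CUG, Leu): 4 synonymous substitutions.
Codon 3 (GGG, Gly): 3 synonymous substitutions.
Total: 4 + 4 + 3 = 11.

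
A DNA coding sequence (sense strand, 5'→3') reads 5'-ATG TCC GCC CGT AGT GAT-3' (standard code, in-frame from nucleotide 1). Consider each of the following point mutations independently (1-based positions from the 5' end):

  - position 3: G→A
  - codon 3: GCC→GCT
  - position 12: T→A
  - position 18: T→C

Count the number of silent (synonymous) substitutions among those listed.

Codon 1: ATG (Met) → ATA (Ile) — missense.
Codon 3: GCC (Ala) → GCT (Ala) — synonymous.
Codon 4: CGT (Arg) → CGA (Arg) — synonymous.
Codon 6: GAT (Asp) → GAC (Asp) — synonymous.
Synonymous: 3 of 4.

3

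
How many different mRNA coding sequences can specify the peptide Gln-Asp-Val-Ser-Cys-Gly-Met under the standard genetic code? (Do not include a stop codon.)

Gln: 2 codons.
Asp: 2 codons.
Val: 4 codons.
Ser: 6 codons.
Cys: 2 codons.
Gly: 4 codons.
Met: 1 codon.
2 × 2 × 4 × 6 × 2 × 4 × 1 = 768.

768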